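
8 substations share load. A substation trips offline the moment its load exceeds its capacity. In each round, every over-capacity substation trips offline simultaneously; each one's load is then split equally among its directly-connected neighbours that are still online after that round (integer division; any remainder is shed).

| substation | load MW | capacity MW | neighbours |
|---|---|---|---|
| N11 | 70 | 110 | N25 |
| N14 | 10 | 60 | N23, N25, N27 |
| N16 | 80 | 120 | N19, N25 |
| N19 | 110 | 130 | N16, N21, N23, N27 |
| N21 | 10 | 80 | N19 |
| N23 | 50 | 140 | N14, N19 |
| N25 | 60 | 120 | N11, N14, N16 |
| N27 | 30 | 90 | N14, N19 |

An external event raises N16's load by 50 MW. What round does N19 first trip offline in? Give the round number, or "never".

2

Round 1 — N16 at 130 > 120. N16 trips offline.
  N16 sheds 130 MW to N19, N25: 65 each.
    N19: 110+65 = 175 > 130
    N25: 60+65 = 125 > 120
Round 2 — N19, N25 trip offline.
  N19 sheds 175 MW to N21, N23, N27: 58 each (1 lost).
    N21: 10+58 = 68 ≤ 80
    N23: 50+58 = 108 ≤ 140
    N27: 30+58 = 88 ≤ 90
  N25 sheds 125 MW to N11, N14: 62 each (1 lost).
    N11: 70+62 = 132 > 110
    N14: 10+62 = 72 > 60
Round 3 — N11, N14 trip offline.
  N11 sheds 132 MW: no online neighbours, lost.
  N14 sheds 72 MW to N23, N27: 36 each.
    N23: 108+36 = 144 > 140
    N27: 88+36 = 124 > 90
Round 4 — N23, N27 trip offline.
  N23 sheds 144 MW: no online neighbours, lost.
  N27 sheds 124 MW: no online neighbours, lost.
No further trips.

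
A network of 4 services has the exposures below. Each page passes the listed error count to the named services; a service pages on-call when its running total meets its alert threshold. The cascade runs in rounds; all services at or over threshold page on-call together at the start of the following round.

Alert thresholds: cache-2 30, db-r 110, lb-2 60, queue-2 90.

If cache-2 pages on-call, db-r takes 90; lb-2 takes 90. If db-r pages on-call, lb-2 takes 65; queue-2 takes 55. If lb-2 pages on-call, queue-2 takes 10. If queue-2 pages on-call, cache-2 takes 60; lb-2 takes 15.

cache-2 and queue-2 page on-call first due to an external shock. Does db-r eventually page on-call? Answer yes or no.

Round 1 — cache-2, queue-2 page on-call (initial).
  db-r: +90 → 90 < 110
  lb-2: +90+15 → 105 ≥ 60
Round 2 — lb-2 pages on-call.
No further pages.

no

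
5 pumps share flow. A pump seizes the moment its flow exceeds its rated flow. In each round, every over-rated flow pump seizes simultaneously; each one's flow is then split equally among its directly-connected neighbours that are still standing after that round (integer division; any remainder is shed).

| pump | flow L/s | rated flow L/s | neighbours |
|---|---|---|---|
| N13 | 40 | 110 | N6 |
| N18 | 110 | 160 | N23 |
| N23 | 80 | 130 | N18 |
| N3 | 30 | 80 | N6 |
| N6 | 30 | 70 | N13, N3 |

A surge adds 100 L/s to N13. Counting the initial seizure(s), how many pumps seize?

3

Round 1 — N13 at 140 > 110. N13 seizes.
  N13 sheds 140 L/s to N6: 140 each.
    N6: 30+140 = 170 > 70
Round 2 — N6 seizes.
  N6 sheds 170 L/s to N3: 170 each.
    N3: 30+170 = 200 > 80
Round 3 — N3 seizes.
  N3 sheds 200 L/s: no online neighbours, lost.
No further seizures.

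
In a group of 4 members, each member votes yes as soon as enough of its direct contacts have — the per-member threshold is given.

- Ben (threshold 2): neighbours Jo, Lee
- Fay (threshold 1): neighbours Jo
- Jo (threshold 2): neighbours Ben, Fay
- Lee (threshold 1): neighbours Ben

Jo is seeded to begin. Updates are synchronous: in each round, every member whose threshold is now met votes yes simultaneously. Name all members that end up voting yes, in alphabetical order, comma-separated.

Round 1 — Jo votes yes (initial).
Round 2 — checking thresholds:
  Ben: 1 of 2 neighbours < 2, below threshold.
  Fay: 1 of 1 neighbours ≥ 1, votes yes.
Round 3 — no new yes votes; cascade stops.

Fay, Jo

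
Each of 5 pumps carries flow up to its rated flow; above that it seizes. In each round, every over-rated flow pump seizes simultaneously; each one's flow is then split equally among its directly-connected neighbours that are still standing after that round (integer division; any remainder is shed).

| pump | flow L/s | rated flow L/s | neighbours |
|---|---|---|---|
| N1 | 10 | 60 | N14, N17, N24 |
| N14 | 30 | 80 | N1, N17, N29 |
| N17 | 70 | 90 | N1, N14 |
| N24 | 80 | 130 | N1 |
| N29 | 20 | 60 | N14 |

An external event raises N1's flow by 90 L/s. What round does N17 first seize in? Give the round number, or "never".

Round 1 — N1 at 100 > 60. N1 seizes.
  N1 sheds 100 L/s to N14, N17, N24: 33 each (1 lost).
    N14: 30+33 = 63 ≤ 80
    N17: 70+33 = 103 > 90
    N24: 80+33 = 113 ≤ 130
Round 2 — N17 seizes.
  N17 sheds 103 L/s to N14: 103 each.
    N14: 63+103 = 166 > 80
Round 3 — N14 seizes.
  N14 sheds 166 L/s to N29: 166 each.
    N29: 20+166 = 186 > 60
Round 4 — N29 seizes.
  N29 sheds 186 L/s: no online neighbours, lost.
No further seizures.

2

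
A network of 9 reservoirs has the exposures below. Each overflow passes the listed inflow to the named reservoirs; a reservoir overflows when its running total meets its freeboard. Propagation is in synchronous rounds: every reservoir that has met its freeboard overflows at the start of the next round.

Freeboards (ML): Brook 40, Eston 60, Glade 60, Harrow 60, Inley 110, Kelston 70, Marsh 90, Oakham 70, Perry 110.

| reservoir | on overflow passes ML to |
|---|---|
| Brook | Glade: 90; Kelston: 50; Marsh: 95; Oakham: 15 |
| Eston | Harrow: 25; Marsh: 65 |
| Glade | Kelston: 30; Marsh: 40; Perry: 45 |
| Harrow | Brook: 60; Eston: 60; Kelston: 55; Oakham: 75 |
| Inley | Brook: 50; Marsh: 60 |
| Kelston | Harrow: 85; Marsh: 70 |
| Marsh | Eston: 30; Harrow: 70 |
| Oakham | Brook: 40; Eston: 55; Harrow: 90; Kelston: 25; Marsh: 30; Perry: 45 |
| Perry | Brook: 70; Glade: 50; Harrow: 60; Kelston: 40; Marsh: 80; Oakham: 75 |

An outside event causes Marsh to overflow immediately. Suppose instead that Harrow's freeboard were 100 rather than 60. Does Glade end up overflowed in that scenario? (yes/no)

no

With Harrow's freeboard at 100:
Round 1 — Marsh overflows (initial).
  Eston: +30 → 30 < 60
  Harrow: +70 → 70 < 100
No further overflows.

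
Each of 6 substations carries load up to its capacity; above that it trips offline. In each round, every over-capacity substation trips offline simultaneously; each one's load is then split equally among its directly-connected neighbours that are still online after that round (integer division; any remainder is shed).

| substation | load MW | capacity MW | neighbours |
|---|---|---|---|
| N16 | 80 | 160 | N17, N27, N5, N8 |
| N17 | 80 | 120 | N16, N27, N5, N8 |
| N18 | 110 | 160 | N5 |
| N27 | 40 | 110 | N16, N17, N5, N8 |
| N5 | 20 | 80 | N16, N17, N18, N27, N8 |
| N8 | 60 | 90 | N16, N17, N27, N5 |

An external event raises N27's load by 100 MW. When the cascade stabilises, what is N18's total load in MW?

Round 1 — N27 at 140 > 110. N27 trips offline.
  N27 sheds 140 MW to N16, N17, N5, N8: 35 each.
    N16: 80+35 = 115 ≤ 160
    N17: 80+35 = 115 ≤ 120
    N5: 20+35 = 55 ≤ 80
    N8: 60+35 = 95 > 90
Round 2 — N8 trips offline.
  N8 sheds 95 MW to N16, N17, N5: 31 each (2 lost).
    N16: 115+31 = 146 ≤ 160
    N17: 115+31 = 146 > 120
    N5: 55+31 = 86 > 80
Round 3 — N17, N5 trip offline.
  N17 sheds 146 MW to N16: 146 each.
    N16: 146+146 = 292 > 160
  N5 sheds 86 MW to N16, N18: 43 each.
    N16: 292+43 = 335 > 160
    N18: 110+43 = 153 ≤ 160
Round 4 — N16 trips offline.
  N16 sheds 335 MW: no online neighbours, lost.
No further trips.

153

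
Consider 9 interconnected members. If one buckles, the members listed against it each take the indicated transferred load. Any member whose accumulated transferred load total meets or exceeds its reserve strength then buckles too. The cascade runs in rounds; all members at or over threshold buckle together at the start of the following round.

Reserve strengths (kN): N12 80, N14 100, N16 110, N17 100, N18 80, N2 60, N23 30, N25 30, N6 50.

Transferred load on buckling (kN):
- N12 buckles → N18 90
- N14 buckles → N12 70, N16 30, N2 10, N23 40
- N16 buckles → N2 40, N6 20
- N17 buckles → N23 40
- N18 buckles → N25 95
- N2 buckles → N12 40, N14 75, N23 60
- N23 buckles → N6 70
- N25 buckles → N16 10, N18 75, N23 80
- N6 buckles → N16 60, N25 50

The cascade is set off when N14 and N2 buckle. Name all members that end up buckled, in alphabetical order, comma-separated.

N12, N14, N18, N2, N23, N25, N6

Round 1 — N14, N2 buckle (initial).
  N12: +70+40 → 110 ≥ 80
  N16: +30 → 30 < 110
  N23: +40+60 → 100 ≥ 30
Round 2 — N12, N23 buckle.
  N18: +90 → 90 ≥ 80
  N6: +70 → 70 ≥ 50
Round 3 — N18, N6 buckle.
  N16: +60 → 90 < 110
  N25: +95+50 → 145 ≥ 30
Round 4 — N25 buckles.
  N16: +10 → 100 < 110
No further bucklings.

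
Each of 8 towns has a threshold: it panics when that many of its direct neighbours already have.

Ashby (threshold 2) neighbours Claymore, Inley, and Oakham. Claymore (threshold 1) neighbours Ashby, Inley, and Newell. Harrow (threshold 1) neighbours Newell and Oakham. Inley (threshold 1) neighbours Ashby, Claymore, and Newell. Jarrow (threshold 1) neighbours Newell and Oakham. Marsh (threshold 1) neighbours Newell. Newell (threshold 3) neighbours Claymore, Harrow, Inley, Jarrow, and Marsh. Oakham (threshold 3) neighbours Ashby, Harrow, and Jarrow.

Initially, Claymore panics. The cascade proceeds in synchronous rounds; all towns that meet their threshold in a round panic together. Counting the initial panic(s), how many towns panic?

Round 1 — Claymore panics (initial).
Round 2 — checking thresholds:
  Ashby: 1 of 3 neighbours < 2, not yet.
  Inley: 1 of 3 neighbours ≥ 1, panics.
  Newell: 1 of 5 neighbours < 3, not yet.
Round 3 — checking thresholds:
  Ashby: 2 of 3 neighbours ≥ 2, panics.
  Newell: 2 of 5 neighbours < 3, not yet.
Round 4 — no new panics; cascade stops.

3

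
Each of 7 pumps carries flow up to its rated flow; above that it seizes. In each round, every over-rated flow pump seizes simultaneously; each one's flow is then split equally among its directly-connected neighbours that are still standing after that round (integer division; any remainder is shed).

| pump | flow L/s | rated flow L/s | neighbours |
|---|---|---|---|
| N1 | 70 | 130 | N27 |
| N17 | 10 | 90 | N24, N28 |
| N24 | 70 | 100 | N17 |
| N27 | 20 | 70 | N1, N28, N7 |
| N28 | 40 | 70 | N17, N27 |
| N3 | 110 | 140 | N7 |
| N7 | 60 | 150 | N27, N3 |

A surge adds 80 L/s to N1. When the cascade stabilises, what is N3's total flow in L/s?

110

Round 1 — N1 at 150 > 130. N1 seizes.
  N1 sheds 150 L/s to N27: 150 each.
    N27: 20+150 = 170 > 70
Round 2 — N27 seizes.
  N27 sheds 170 L/s to N28, N7: 85 each.
    N28: 40+85 = 125 > 70
    N7: 60+85 = 145 ≤ 150
Round 3 — N28 seizes.
  N28 sheds 125 L/s to N17: 125 each.
    N17: 10+125 = 135 > 90
Round 4 — N17 seizes.
  N17 sheds 135 L/s to N24: 135 each.
    N24: 70+135 = 205 > 100
Round 5 — N24 seizes.
  N24 sheds 205 L/s: no online neighbours, lost.
No further seizures.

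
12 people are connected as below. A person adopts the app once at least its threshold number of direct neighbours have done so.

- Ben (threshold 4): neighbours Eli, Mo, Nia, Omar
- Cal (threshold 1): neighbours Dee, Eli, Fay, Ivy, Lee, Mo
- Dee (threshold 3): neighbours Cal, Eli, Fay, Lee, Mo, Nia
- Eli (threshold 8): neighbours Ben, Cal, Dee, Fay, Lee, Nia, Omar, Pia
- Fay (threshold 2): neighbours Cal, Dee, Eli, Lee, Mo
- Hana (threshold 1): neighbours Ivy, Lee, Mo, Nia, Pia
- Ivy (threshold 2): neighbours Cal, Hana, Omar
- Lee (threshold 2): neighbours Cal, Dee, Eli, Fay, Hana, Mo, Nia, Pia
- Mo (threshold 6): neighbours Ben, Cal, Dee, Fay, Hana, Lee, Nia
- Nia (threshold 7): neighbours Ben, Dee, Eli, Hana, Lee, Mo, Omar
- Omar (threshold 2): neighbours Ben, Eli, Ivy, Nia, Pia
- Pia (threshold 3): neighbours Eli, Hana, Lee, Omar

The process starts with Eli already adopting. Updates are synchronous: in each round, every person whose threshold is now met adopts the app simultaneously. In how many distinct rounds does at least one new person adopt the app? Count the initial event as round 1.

Round 1 — Eli adopts the app (initial).
Round 2 — checking thresholds:
  Ben: 1 of 4 neighbours < 4, holds.
  Cal: 1 of 6 neighbours ≥ 1, adopts the app.
  Dee: 1 of 6 neighbours < 3, holds.
  Fay: 1 of 5 neighbours < 2, holds.
  Lee: 1 of 8 neighbours < 2, holds.
  Nia: 1 of 7 neighbours < 7, holds.
  Omar: 1 of 5 neighbours < 2, holds.
  Pia: 1 of 4 neighbours < 3, holds.
Round 3 — checking thresholds:
  Ben: 1 of 4 neighbours < 4, holds.
  Dee: 2 of 6 neighbours < 3, holds.
  Fay: 2 of 5 neighbours ≥ 2, adopts the app.
  Ivy: 1 of 3 neighbours < 2, holds.
  Lee: 2 of 8 neighbours ≥ 2, adopts the app.
  Mo: 1 of 7 neighbours < 6, holds.
  Nia: 1 of 7 neighbours < 7, holds.
  Omar: 1 of 5 neighbours < 2, holds.
  Pia: 1 of 4 neighbours < 3, holds.
Round 4 — checking thresholds:
  Ben: 1 of 4 neighbours < 4, holds.
  Dee: 4 of 6 neighbours ≥ 3, adopts the app.
  Hana: 1 of 5 neighbours ≥ 1, adopts the app.
  Ivy: 1 of 3 neighbours < 2, holds.
  Mo: 3 of 7 neighbours < 6, holds.
  Nia: 2 of 7 neighbours < 7, holds.
  Omar: 1 of 5 neighbours < 2, holds.
  Pia: 2 of 4 neighbours < 3, holds.
Round 5 — checking thresholds:
  Ben: 1 of 4 neighbours < 4, holds.
  Ivy: 2 of 3 neighbours ≥ 2, adopts the app.
  Mo: 5 of 7 neighbours < 6, holds.
  Nia: 4 of 7 neighbours < 7, holds.
  Omar: 1 of 5 neighbours < 2, holds.
  Pia: 3 of 4 neighbours ≥ 3, adopts the app.
Round 6 — checking thresholds:
  Ben: 1 of 4 neighbours < 4, holds.
  Mo: 5 of 7 neighbours < 6, holds.
  Nia: 4 of 7 neighbours < 7, holds.
  Omar: 3 of 5 neighbours ≥ 2, adopts the app.
Round 7 — no new adoptions; cascade stops.

6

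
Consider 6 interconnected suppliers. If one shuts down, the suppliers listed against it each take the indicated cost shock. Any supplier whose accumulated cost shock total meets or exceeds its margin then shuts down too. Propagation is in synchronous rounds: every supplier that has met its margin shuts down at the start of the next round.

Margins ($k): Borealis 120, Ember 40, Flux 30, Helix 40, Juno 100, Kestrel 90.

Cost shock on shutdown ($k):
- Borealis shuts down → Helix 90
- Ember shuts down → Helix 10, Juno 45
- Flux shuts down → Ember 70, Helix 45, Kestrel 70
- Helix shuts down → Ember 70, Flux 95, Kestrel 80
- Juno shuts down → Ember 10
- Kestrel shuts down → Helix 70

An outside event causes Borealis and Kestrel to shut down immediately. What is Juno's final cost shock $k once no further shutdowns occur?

45

Round 1 — Borealis, Kestrel shut down (initial).
  Helix: +90+70 → 160 ≥ 40
Round 2 — Helix shuts down.
  Ember: +70 → 70 ≥ 40
  Flux: +95 → 95 ≥ 30
Round 3 — Ember, Flux shut down.
  Juno: +45 → 45 < 100
No further shutdowns.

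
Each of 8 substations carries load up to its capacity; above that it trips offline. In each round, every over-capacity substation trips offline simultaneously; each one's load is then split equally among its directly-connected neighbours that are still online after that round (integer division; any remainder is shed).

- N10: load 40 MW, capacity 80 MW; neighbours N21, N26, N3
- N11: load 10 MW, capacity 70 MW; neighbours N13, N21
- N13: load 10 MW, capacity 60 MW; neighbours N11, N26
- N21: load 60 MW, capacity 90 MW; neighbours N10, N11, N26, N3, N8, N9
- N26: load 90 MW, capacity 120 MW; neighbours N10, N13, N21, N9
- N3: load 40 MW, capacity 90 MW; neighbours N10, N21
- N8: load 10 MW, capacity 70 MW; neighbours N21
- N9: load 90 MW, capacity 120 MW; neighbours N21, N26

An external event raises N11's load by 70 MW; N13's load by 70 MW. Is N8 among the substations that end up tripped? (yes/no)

no

Round 1 — N11 at 80 > 70; N13 at 80 > 60. N11, N13 trip offline.
  N11 sheds 80 MW to N21: 80 each.
    N21: 60+80 = 140 > 90
  N13 sheds 80 MW to N26: 80 each.
    N26: 90+80 = 170 > 120
Round 2 — N21, N26 trip offline.
  N21 sheds 140 MW to N10, N3, N8, N9: 35 each.
    N10: 40+35 = 75 ≤ 80
    N3: 40+35 = 75 ≤ 90
    N8: 10+35 = 45 ≤ 70
    N9: 90+35 = 125 > 120
  N26 sheds 170 MW to N10, N9: 85 each.
    N10: 75+85 = 160 > 80
    N9: 125+85 = 210 > 120
Round 3 — N10, N9 trip offline.
  N10 sheds 160 MW to N3: 160 each.
    N3: 75+160 = 235 > 90
  N9 sheds 210 MW: no online neighbours, lost.
Round 4 — N3 trips offline.
  N3 sheds 235 MW: no online neighbours, lost.
No further trips.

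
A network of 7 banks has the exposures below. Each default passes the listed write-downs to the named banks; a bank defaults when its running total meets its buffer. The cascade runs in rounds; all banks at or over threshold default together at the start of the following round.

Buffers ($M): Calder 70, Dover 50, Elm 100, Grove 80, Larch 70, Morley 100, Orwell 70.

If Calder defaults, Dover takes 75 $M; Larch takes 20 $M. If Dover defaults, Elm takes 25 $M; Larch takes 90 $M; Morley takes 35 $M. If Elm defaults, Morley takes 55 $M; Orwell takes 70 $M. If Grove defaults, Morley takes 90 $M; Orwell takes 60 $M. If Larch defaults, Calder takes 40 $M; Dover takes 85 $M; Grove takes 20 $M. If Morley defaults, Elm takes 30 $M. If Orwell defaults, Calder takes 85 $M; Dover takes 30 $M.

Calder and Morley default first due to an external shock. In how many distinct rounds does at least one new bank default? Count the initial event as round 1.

Round 1 — Calder, Morley default (initial).
  Dover: +75 → 75 ≥ 50
  Elm: +30 → 30 < 100
  Larch: +20 → 20 < 70
Round 2 — Dover defaults.
  Elm: +25 → 55 < 100
  Larch: +90 → 110 ≥ 70
Round 3 — Larch defaults.
  Grove: +20 → 20 < 80
No further defaults.

3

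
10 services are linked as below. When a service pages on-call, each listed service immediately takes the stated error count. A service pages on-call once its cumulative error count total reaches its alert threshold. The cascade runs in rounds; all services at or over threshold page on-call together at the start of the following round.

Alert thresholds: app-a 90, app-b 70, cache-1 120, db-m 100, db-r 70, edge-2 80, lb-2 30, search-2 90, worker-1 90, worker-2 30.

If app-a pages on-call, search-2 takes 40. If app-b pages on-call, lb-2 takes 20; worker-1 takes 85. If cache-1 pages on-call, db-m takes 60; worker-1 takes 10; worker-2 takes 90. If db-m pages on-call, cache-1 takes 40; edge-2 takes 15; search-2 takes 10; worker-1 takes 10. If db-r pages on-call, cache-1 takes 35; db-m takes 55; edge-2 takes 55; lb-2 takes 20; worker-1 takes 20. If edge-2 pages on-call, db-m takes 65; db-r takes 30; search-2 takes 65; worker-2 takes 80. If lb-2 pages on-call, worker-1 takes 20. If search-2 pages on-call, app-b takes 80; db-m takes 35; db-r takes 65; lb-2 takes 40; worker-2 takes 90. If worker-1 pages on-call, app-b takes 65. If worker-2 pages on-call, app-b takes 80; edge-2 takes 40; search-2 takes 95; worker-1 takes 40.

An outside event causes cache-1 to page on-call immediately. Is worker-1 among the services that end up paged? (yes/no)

yes

Round 1 — cache-1 pages on-call (initial).
  db-m: +60 → 60 < 100
  worker-1: +10 → 10 < 90
  worker-2: +90 → 90 ≥ 30
Round 2 — worker-2 pages on-call.
  app-b: +80 → 80 ≥ 70
  edge-2: +40 → 40 < 80
  search-2: +95 → 95 ≥ 90
  worker-1: +40 → 50 < 90
Round 3 — app-b, search-2 page on-call.
  db-m: +35 → 95 < 100
  db-r: +65 → 65 < 70
  lb-2: +20+40 → 60 ≥ 30
  worker-1: +85 → 135 ≥ 90
Round 4 — lb-2, worker-1 page on-call.
No further pages.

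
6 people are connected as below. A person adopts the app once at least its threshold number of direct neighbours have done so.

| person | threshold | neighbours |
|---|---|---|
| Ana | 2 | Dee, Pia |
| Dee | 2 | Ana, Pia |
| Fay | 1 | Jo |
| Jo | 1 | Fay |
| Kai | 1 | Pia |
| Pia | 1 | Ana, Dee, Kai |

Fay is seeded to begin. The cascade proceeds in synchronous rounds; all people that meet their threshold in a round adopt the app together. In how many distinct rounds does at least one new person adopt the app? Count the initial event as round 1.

2

Round 1 — Fay adopts the app (initial).
Round 2 — checking thresholds:
  Jo: 1 of 1 neighbours ≥ 1, adopts the app.
Round 3 — no new adoptions; cascade stops.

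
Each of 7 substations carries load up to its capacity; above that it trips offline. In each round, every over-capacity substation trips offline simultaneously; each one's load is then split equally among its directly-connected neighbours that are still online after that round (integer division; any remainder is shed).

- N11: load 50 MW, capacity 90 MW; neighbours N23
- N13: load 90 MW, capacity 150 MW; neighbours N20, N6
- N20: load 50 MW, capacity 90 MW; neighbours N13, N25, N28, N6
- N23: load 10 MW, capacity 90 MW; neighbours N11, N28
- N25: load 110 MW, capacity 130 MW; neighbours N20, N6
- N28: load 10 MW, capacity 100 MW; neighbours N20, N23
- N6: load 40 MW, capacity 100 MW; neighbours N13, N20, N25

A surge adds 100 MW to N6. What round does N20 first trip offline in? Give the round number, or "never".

2

Round 1 — N6 at 140 > 100. N6 trips offline.
  N6 sheds 140 MW to N13, N20, N25: 46 each (2 lost).
    N13: 90+46 = 136 ≤ 150
    N20: 50+46 = 96 > 90
    N25: 110+46 = 156 > 130
Round 2 — N20, N25 trip offline.
  N20 sheds 96 MW to N13, N28: 48 each.
    N13: 136+48 = 184 > 150
    N28: 10+48 = 58 ≤ 100
  N25 sheds 156 MW: no online neighbours, lost.
Round 3 — N13 trips offline.
  N13 sheds 184 MW: no online neighbours, lost.
No further trips.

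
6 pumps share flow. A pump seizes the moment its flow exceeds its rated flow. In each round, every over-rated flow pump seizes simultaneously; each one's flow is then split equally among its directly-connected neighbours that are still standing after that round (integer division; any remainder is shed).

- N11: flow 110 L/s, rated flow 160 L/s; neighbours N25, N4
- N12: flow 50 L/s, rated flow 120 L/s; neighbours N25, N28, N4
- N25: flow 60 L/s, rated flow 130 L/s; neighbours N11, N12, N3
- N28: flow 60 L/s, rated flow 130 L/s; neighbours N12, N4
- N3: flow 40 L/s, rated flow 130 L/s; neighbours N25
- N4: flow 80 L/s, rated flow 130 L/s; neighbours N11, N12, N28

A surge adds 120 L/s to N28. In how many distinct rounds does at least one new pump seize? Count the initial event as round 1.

Round 1 — N28 at 180 > 130. N28 seizes.
  N28 sheds 180 L/s to N12, N4: 90 each.
    N12: 50+90 = 140 > 120
    N4: 80+90 = 170 > 130
Round 2 — N12, N4 seize.
  N12 sheds 140 L/s to N25: 140 each.
    N25: 60+140 = 200 > 130
  N4 sheds 170 L/s to N11: 170 each.
    N11: 110+170 = 280 > 160
Round 3 — N11, N25 seize.
  N11 sheds 280 L/s: no online neighbours, lost.
  N25 sheds 200 L/s to N3: 200 each.
    N3: 40+200 = 240 > 130
Round 4 — N3 seizes.
  N3 sheds 240 L/s: no online neighbours, lost.
No further seizures.

4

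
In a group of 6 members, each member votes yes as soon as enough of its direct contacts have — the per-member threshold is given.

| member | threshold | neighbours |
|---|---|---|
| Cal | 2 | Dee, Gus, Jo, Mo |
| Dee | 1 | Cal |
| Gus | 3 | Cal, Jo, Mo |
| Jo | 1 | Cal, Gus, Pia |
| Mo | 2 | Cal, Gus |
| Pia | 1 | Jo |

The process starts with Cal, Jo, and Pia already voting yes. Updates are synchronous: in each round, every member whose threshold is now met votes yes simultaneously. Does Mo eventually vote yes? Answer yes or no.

no

Round 1 — Cal, Jo, Pia vote yes (initial).
Round 2 — checking thresholds:
  Dee: 1 of 1 neighbours ≥ 1, votes yes.
  Gus: 2 of 3 neighbours < 3, holds.
  Mo: 1 of 2 neighbours < 2, holds.
Round 3 — no new yes votes; cascade stops.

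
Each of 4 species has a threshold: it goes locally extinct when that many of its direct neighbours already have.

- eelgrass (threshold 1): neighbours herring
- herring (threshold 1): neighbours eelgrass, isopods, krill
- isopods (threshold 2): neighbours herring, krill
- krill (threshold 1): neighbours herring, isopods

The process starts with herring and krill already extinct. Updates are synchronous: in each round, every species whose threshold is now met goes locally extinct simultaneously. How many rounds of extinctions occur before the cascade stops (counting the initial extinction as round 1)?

2

Round 1 — herring, krill go locally extinct (initial).
Round 2 — checking thresholds:
  eelgrass: 1 of 1 neighbours ≥ 1, goes locally extinct.
  isopods: 2 of 2 neighbours ≥ 2, goes locally extinct.
Round 3 — no new extinctions; cascade stops.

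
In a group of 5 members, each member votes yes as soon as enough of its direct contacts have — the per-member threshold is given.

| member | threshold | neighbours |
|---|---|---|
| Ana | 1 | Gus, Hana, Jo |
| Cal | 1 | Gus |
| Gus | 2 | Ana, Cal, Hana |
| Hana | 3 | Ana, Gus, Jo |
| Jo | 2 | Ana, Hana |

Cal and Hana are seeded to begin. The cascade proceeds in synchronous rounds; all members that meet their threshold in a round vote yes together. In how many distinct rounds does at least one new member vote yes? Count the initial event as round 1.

Round 1 — Cal, Hana vote yes (initial).
Round 2 — checking thresholds:
  Ana: 1 of 3 neighbours ≥ 1, votes yes.
  Gus: 2 of 3 neighbours ≥ 2, votes yes.
  Jo: 1 of 2 neighbours < 2, below threshold.
Round 3 — checking thresholds:
  Jo: 2 of 2 neighbours ≥ 2, votes yes.
Round 4 — no new yes votes; cascade stops.

3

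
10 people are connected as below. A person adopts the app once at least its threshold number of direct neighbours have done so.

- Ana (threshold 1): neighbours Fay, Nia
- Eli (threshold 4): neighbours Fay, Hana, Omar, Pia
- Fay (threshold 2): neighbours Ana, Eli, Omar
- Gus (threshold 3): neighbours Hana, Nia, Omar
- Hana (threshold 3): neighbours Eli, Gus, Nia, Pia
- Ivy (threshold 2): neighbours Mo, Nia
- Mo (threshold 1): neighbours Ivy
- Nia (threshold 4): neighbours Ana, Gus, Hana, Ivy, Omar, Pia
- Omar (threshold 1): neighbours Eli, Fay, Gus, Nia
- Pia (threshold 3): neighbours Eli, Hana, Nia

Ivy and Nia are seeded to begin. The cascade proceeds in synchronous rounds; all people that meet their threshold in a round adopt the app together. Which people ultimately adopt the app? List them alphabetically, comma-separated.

Ana, Fay, Ivy, Mo, Nia, Omar

Round 1 — Ivy, Nia adopt the app (initial).
Round 2 — checking thresholds:
  Ana: 1 of 2 neighbours ≥ 1, adopts the app.
  Gus: 1 of 3 neighbours < 3, holds.
  Hana: 1 of 4 neighbours < 3, holds.
  Mo: 1 of 1 neighbours ≥ 1, adopts the app.
  Omar: 1 of 4 neighbours ≥ 1, adopts the app.
  Pia: 1 of 3 neighbours < 3, holds.
Round 3 — checking thresholds:
  Eli: 1 of 4 neighbours < 4, holds.
  Fay: 2 of 3 neighbours ≥ 2, adopts the app.
  Gus: 2 of 3 neighbours < 3, holds.
  Hana: 1 of 4 neighbours < 3, holds.
  Pia: 1 of 3 neighbours < 3, holds.
Round 4 — no new adoptions; cascade stops.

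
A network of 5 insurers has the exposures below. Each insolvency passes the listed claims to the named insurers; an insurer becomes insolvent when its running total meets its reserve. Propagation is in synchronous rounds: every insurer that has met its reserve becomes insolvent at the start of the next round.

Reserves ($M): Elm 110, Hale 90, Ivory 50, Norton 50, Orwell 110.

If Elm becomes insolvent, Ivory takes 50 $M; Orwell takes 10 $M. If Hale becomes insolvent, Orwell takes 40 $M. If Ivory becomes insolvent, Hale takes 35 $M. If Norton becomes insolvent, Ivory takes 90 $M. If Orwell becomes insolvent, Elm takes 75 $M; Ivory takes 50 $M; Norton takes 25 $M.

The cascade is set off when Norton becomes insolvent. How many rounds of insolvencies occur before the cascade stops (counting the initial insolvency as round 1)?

2

Round 1 — Norton becomes insolvent (initial).
  Ivory: +90 → 90 ≥ 50
Round 2 — Ivory becomes insolvent.
  Hale: +35 → 35 < 90
No further insolvencies.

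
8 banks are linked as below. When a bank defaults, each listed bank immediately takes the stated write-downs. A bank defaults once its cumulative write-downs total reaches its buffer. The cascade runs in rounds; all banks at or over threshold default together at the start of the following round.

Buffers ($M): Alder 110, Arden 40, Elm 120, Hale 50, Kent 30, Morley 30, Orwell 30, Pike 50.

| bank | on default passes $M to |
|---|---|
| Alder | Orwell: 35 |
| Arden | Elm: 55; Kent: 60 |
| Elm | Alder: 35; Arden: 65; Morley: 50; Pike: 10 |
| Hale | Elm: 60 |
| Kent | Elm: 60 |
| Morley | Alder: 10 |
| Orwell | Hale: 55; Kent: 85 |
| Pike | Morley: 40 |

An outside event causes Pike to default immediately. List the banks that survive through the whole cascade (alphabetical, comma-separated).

Alder, Arden, Elm, Hale, Kent, Orwell

Round 1 — Pike defaults (initial).
  Morley: +40 → 40 ≥ 30
Round 2 — Morley defaults.
  Alder: +10 → 10 < 110
No further defaults.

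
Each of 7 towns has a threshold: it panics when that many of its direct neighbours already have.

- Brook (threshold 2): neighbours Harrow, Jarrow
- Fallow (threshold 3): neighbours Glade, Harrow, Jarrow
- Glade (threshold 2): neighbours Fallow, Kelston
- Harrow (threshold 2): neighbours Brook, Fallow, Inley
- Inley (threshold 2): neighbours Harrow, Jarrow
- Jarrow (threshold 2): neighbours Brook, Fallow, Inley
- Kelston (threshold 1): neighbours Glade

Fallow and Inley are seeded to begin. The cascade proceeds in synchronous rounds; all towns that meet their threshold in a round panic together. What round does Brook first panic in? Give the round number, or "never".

Round 1 — Fallow, Inley panic (initial).
Round 2 — checking thresholds:
  Glade: 1 of 2 neighbours < 2, holds.
  Harrow: 2 of 3 neighbours ≥ 2, panics.
  Jarrow: 2 of 3 neighbours ≥ 2, panics.
Round 3 — checking thresholds:
  Brook: 2 of 2 neighbours ≥ 2, panics.
  Glade: 1 of 2 neighbours < 2, holds.
Round 4 — no new panics; cascade stops.

3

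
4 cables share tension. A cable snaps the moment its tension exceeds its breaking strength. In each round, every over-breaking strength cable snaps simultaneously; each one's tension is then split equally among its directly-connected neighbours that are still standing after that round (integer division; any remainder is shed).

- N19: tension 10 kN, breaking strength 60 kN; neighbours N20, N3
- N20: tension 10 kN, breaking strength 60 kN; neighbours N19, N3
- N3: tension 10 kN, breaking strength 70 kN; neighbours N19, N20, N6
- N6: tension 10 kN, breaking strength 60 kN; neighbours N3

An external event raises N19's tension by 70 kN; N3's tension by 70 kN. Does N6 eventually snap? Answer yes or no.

Round 1 — N19 at 80 > 60; N3 at 80 > 70. N19, N3 snap.
  N19 sheds 80 kN to N20: 80 each.
    N20: 10+80 = 90 > 60
  N3 sheds 80 kN to N20, N6: 40 each.
    N20: 90+40 = 130 > 60
    N6: 10+40 = 50 ≤ 60
Round 2 — N20 snaps.
  N20 sheds 130 kN: no online neighbours, lost.
No further breaks.

no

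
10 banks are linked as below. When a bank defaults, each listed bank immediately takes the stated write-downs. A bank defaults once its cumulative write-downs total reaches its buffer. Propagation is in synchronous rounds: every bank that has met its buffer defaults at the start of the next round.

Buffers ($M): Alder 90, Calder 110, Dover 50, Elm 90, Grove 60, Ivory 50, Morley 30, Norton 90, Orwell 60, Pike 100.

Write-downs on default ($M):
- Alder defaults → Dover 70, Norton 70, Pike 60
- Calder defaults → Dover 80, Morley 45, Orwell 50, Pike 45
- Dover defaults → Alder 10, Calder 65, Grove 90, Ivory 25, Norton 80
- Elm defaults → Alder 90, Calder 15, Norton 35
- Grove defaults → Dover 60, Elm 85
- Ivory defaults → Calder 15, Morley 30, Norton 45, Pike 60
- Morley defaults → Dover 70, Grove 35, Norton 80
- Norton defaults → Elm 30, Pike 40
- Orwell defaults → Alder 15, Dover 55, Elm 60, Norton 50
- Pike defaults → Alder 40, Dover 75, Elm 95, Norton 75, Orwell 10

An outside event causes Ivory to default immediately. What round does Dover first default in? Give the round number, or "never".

3

Round 1 — Ivory defaults (initial).
  Calder: +15 → 15 < 110
  Morley: +30 → 30 ≥ 30
  Norton: +45 → 45 < 90
  Pike: +60 → 60 < 100
Round 2 — Morley defaults.
  Dover: +70 → 70 ≥ 50
  Grove: +35 → 35 < 60
  Norton: +80 → 125 ≥ 90
Round 3 — Dover, Norton default.
  Alder: +10 → 10 < 90
  Calder: +65 → 80 < 110
  Elm: +30 → 30 < 90
  Grove: +90 → 125 ≥ 60
  Pike: +40 → 100 ≥ 100
Round 4 — Grove, Pike default.
  Alder: +40 → 50 < 90
  Elm: +85+95 → 210 ≥ 90
  Orwell: +10 → 10 < 60
Round 5 — Elm defaults.
  Alder: +90 → 140 ≥ 90
  Calder: +15 → 95 < 110
Round 6 — Alder defaults.
No further defaults.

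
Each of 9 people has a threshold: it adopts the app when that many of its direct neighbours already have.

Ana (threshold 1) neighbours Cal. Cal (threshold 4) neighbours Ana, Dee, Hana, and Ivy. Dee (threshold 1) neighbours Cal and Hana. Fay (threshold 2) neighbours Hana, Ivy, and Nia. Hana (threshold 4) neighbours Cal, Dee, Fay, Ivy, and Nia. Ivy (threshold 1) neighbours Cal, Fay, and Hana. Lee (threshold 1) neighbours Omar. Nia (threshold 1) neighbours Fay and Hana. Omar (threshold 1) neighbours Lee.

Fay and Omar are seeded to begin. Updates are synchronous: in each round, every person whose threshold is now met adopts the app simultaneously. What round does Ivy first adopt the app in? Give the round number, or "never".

Round 1 — Fay, Omar adopt the app (initial).
Round 2 — checking thresholds:
  Hana: 1 of 5 neighbours < 4, below threshold.
  Ivy: 1 of 3 neighbours ≥ 1, adopts the app.
  Lee: 1 of 1 neighbours ≥ 1, adopts the app.
  Nia: 1 of 2 neighbours ≥ 1, adopts the app.
Round 3 — no new adoptions; cascade stops.

2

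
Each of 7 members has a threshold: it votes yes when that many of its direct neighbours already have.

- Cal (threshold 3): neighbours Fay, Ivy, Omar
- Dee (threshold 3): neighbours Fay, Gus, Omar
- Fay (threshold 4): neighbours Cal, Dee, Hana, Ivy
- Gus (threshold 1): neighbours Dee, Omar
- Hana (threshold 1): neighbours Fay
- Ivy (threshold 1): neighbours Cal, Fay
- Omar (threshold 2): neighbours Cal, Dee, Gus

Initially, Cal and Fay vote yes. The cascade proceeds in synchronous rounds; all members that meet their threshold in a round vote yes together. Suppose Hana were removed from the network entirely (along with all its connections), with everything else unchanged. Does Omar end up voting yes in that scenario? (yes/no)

no

With Hana removed:
Round 1 — Cal, Fay vote yes (initial).
Round 2 — checking thresholds:
  Dee: 1 of 3 neighbours < 3, holds.
  Ivy: 2 of 2 neighbours ≥ 1, votes yes.
  Omar: 1 of 3 neighbours < 2, holds.
Round 3 — no new yes votes; cascade stops.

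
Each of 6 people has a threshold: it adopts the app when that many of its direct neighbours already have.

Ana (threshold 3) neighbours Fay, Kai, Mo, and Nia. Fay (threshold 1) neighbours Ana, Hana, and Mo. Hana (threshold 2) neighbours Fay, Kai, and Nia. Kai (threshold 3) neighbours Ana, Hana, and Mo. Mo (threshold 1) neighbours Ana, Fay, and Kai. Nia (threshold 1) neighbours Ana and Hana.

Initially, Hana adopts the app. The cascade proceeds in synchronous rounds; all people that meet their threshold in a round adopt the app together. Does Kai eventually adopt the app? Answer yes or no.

yes

Round 1 — Hana adopts the app (initial).
Round 2 — checking thresholds:
  Fay: 1 of 3 neighbours ≥ 1, adopts the app.
  Kai: 1 of 3 neighbours < 3, not yet.
  Nia: 1 of 2 neighbours ≥ 1, adopts the app.
Round 3 — checking thresholds:
  Ana: 2 of 4 neighbours < 3, not yet.
  Kai: 1 of 3 neighbours < 3, not yet.
  Mo: 1 of 3 neighbours ≥ 1, adopts the app.
Round 4 — checking thresholds:
  Ana: 3 of 4 neighbours ≥ 3, adopts the app.
  Kai: 2 of 3 neighbours < 3, not yet.
Round 5 — checking thresholds:
  Kai: 3 of 3 neighbours ≥ 3, adopts the app.
Round 6 — no new adoptions; cascade stops.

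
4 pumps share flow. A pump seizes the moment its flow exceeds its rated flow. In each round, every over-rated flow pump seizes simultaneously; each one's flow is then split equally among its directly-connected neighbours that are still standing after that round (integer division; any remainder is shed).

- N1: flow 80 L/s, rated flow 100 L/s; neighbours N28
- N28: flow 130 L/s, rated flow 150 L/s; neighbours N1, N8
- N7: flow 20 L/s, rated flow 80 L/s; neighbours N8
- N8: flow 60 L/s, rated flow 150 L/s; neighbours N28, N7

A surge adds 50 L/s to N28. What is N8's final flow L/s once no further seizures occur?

150

Round 1 — N28 at 180 > 150. N28 seizes.
  N28 sheds 180 L/s to N1, N8: 90 each.
    N1: 80+90 = 170 > 100
    N8: 60+90 = 150 ≤ 150
Round 2 — N1 seizes.
  N1 sheds 170 L/s: no online neighbours, lost.
No further seizures.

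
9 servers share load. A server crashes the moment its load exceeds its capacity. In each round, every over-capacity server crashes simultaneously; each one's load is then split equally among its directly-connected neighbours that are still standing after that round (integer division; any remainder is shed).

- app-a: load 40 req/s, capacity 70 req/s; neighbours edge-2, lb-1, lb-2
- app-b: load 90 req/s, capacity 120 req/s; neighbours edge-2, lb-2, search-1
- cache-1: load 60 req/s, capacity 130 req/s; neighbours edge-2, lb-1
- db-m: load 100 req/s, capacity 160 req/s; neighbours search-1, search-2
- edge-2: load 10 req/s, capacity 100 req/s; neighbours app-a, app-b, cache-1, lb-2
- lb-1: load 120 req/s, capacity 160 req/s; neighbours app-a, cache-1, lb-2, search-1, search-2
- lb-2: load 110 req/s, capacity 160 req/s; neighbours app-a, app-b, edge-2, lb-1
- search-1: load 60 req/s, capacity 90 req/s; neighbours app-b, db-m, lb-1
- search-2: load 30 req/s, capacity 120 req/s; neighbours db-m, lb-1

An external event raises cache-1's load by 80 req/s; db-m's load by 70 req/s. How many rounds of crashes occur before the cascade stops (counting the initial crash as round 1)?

4

Round 1 — cache-1 at 140 > 130; db-m at 170 > 160. cache-1, db-m crash.
  cache-1 sheds 140 req/s to edge-2, lb-1: 70 each.
    edge-2: 10+70 = 80 ≤ 100
    lb-1: 120+70 = 190 > 160
  db-m sheds 170 req/s to search-1, search-2: 85 each.
    search-1: 60+85 = 145 > 90
    search-2: 30+85 = 115 ≤ 120
Round 2 — lb-1, search-1 crash.
  lb-1 sheds 190 req/s to app-a, lb-2, search-2: 63 each (1 lost).
    app-a: 40+63 = 103 > 70
    lb-2: 110+63 = 173 > 160
    search-2: 115+63 = 178 > 120
  search-1 sheds 145 req/s to app-b: 145 each.
    app-b: 90+145 = 235 > 120
Round 3 — app-a, app-b, lb-2, search-2 crash.
  app-a sheds 103 req/s to edge-2: 103 each.
    edge-2: 80+103 = 183 > 100
  app-b sheds 235 req/s to edge-2: 235 each.
    edge-2: 183+235 = 418 > 100
  lb-2 sheds 173 req/s to edge-2: 173 each.
    edge-2: 418+173 = 591 > 100
  search-2 sheds 178 req/s: no online neighbours, lost.
Round 4 — edge-2 crashes.
  edge-2 sheds 591 req/s: no online neighbours, lost.
No further crashes.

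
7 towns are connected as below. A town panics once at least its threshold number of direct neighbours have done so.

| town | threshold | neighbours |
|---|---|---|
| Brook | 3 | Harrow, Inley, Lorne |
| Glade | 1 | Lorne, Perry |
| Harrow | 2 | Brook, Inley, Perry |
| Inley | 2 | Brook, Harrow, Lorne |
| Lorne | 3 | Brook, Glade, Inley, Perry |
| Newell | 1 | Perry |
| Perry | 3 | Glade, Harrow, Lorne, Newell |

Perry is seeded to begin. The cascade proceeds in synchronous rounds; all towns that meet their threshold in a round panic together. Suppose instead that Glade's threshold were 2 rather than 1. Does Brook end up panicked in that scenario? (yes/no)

no

With Glade's threshold at 2:
Round 1 — Perry panics (initial).
Round 2 — checking thresholds:
  Glade: 1 of 2 neighbours < 2, not yet.
  Harrow: 1 of 3 neighbours < 2, not yet.
  Lorne: 1 of 4 neighbours < 3, not yet.
  Newell: 1 of 1 neighbours ≥ 1, panics.
Round 3 — no new panics; cascade stops.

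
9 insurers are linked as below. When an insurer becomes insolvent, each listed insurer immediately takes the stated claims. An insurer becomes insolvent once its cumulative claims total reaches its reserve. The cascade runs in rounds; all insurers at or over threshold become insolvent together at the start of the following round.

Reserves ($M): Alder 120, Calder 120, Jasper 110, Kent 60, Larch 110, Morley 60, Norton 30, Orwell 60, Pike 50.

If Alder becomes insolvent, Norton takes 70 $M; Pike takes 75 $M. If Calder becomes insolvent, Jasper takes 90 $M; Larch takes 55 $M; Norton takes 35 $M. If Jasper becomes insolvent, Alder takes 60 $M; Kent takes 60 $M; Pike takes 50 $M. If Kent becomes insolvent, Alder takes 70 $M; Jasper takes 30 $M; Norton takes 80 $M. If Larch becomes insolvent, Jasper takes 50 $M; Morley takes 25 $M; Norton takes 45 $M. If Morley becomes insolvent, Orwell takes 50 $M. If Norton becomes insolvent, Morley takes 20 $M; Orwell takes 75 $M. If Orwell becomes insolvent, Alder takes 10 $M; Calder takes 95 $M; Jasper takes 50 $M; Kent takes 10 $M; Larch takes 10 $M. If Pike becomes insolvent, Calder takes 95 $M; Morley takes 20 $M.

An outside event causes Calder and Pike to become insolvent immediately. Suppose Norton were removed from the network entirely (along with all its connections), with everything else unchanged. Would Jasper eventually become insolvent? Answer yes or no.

no

With Norton removed:
Round 1 — Calder, Pike become insolvent (initial).
  Jasper: +90 → 90 < 110
  Larch: +55 → 55 < 110
  Morley: +20 → 20 < 60
No further insolvencies.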